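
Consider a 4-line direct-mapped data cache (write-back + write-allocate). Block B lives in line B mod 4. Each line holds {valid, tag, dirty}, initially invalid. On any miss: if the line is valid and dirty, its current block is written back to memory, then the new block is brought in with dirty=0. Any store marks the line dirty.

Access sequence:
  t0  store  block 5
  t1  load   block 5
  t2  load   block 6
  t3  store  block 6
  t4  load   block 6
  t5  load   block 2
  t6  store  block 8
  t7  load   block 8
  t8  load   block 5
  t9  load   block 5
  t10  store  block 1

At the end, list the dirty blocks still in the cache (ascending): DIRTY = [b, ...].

0: W B5 -> L1 miss  d=D]
1: R B5 -> L1 hit  d=D]
2: R B6 -> L2 miss  d=-]
3: W B6 -> L2 hit  d=D]
4: R B6 -> L2 hit  d=D]
5: R B2 -> L2 miss wb->B6  d=-]
6: W B8 -> L0 miss  d=D]
7: R B8 -> L0 hit  d=D]
8: R B5 -> L1 hit  d=D]
9: R B5 -> L1 hit  d=D]
10: W B1 -> L1 miss wb->B5  d=D]

DIRTY = [1, 8]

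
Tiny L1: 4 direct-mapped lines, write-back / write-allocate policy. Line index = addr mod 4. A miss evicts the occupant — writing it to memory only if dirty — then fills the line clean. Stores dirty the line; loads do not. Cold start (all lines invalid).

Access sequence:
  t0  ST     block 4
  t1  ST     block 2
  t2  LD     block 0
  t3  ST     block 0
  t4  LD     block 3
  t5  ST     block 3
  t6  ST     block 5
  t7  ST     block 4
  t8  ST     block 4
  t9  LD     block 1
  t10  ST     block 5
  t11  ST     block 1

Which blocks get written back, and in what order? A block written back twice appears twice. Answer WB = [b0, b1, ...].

0: W B4 → L0 miss [D]
1: W B2 → L2 miss [D]
2: R B0 → L0 miss wb→B4 [-]
3: W B0 → L0 hit [D]
4: R B3 → L3 miss [-]
5: W B3 → L3 hit [D]
6: W B5 → L1 miss [D]
7: W B4 → L0 miss wb→B0 [D]
8: W B4 → L0 hit [D]
9: R B1 → L1 miss wb→B5 [-]
10: W B5 → L1 miss [D]
11: W B1 → L1 miss wb→B5 [D]

WB = [4, 0, 5, 5]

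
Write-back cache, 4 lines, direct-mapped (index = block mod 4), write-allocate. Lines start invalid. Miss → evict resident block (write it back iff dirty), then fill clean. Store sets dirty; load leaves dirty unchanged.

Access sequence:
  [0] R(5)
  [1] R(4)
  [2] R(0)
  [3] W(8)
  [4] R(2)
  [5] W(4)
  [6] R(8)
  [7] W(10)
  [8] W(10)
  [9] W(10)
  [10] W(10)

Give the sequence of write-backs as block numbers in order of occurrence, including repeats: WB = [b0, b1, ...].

0: R B5 -> L1 miss  d=-]
1: R B4 -> L0 miss  d=-]
2: R B0 -> L0 miss  d=-]
3: W B8 -> L0 miss  d=D]
4: R B2 -> L2 miss  d=-]
5: W B4 -> L0 miss wb->B8  d=D]
6: R B8 -> L0 miss wb->B4  d=-]
7: W B10 -> L2 miss  d=D]
8: W B10 -> L2 hit  d=D]
9: W B10 -> L2 hit  d=D]
10: W B10 -> L2 hit  d=D]

WB = [8, 4]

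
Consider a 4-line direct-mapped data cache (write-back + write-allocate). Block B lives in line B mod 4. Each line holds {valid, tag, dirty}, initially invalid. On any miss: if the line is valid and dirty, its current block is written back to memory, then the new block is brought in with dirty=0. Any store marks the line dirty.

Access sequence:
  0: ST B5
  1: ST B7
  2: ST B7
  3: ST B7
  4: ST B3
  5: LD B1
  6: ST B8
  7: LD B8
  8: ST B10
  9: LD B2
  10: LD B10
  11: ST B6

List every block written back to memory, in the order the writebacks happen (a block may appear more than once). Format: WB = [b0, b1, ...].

WB = [7, 5, 10]

0: W B5 -> L1 miss  d=D]
1: W B7 -> L3 miss  d=D]
2: W B7 -> L3 hit  d=D]
3: W B7 -> L3 hit  d=D]
4: W B3 -> L3 miss wb->B7  d=D]
5: R B1 -> L1 miss wb->B5  d=-]
6: W B8 -> L0 miss  d=D]
7: R B8 -> L0 hit  d=D]
8: W B10 -> L2 miss  d=D]
9: R B2 -> L2 miss wb->B10  d=-]
10: R B10 -> L2 miss  d=-]
11: W B6 -> L2 miss  d=D]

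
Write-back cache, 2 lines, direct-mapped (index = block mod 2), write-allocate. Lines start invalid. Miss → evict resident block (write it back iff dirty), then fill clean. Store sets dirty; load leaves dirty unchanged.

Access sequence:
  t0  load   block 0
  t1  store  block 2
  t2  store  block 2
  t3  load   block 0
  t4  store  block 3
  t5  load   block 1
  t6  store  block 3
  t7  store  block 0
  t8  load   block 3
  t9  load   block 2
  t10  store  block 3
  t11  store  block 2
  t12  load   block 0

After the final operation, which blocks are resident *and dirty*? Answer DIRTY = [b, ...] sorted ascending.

DIRTY = [3]

  0 | R B0 → L0 miss [-]
  1 | W B2 → L0 miss [D]
  2 | W B2 → L0 hit [D]
  3 | R B0 → L0 miss wb→B2 [-]
  4 | W B3 → L1 miss [D]
  5 | R B1 → L1 miss wb→B3 [-]
  6 | W B3 → L1 miss [D]
  7 | W B0 → L0 hit [D]
  8 | R B3 → L1 hit [D]
  9 | R B2 → L0 miss wb→B0 [-]
  10 | W B3 → L1 hit [D]
  11 | W B2 → L0 hit [D]
  12 | R B0 → L0 miss wb→B2 [-]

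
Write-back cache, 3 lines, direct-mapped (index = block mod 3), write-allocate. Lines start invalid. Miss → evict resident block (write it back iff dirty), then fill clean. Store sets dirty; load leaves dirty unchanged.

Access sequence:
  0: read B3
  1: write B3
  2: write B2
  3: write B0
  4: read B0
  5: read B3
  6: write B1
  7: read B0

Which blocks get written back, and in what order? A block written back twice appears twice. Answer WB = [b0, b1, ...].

0: R B3 -> L0 miss  d=-]
1: W B3 -> L0 hit  d=D]
2: W B2 -> L2 miss  d=D]
3: W B0 -> L0 miss wb->B3  d=D]
4: R B0 -> L0 hit  d=D]
5: R B3 -> L0 miss wb->B0  d=-]
6: W B1 -> L1 miss  d=D]
7: R B0 -> L0 miss  d=-]

WB = [3, 0]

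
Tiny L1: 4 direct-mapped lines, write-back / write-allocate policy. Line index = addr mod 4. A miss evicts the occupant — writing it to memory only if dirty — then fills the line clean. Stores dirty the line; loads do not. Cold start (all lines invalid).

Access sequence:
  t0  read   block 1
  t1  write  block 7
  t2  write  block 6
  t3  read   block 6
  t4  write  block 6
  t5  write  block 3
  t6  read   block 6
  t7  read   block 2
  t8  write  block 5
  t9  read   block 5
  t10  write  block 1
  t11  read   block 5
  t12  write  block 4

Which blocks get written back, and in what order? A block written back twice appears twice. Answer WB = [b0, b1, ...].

0: R B1 → L1 miss [-]
1: W B7 → L3 miss [D]
2: W B6 → L2 miss [D]
3: R B6 → L2 hit [D]
4: W B6 → L2 hit [D]
5: W B3 → L3 miss wb→B7 [D]
6: R B6 → L2 hit [D]
7: R B2 → L2 miss wb→B6 [-]
8: W B5 → L1 miss [D]
9: R B5 → L1 hit [D]
10: W B1 → L1 miss wb→B5 [D]
11: R B5 → L1 miss wb→B1 [-]
12: W B4 → L0 miss [D]

WB = [7, 6, 5, 1]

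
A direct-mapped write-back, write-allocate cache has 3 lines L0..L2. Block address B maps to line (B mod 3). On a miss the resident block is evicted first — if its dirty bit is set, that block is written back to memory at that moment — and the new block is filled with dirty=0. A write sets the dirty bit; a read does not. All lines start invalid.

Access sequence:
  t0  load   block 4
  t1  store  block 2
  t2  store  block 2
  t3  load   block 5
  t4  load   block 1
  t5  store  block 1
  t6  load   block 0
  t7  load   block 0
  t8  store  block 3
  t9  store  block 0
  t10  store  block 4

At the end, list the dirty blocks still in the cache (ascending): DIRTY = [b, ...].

DIRTY = [0, 4]

0: R B4 -> L1 miss  d=-]
1: W B2 -> L2 miss  d=D]
2: W B2 -> L2 hit  d=D]
3: R B5 -> L2 miss wb->B2  d=-]
4: R B1 -> L1 miss  d=-]
5: W B1 -> L1 hit  d=D]
6: R B0 -> L0 miss  d=-]
7: R B0 -> L0 hit  d=-]
8: W B3 -> L0 miss  d=D]
9: W B0 -> L0 miss wb->B3  d=D]
10: W B4 -> L1 miss wb->B1  d=D]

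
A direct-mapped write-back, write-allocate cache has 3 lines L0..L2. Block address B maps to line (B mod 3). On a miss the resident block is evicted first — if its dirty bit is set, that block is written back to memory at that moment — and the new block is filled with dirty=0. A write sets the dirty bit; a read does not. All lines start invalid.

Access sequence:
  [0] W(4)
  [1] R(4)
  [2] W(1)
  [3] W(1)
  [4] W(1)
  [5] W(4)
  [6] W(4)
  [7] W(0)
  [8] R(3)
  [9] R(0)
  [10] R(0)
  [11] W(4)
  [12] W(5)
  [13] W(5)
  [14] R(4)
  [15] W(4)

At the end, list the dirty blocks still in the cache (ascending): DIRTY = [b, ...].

DIRTY = [4, 5]

  0 | W B4 → L1 miss [D]
  1 | R B4 → L1 hit [D]
  2 | W B1 → L1 miss wb→B4 [D]
  3 | W B1 → L1 hit [D]
  4 | W B1 → L1 hit [D]
  5 | W B4 → L1 miss wb→B1 [D]
  6 | W B4 → L1 hit [D]
  7 | W B0 → L0 miss [D]
  8 | R B3 → L0 miss wb→B0 [-]
  9 | R B0 → L0 miss [-]
  10 | R B0 → L0 hit [-]
  11 | W B4 → L1 hit [D]
  12 | W B5 → L2 miss [D]
  13 | W B5 → L2 hit [D]
  14 | R B4 → L1 hit [D]
  15 | W B4 → L1 hit [D]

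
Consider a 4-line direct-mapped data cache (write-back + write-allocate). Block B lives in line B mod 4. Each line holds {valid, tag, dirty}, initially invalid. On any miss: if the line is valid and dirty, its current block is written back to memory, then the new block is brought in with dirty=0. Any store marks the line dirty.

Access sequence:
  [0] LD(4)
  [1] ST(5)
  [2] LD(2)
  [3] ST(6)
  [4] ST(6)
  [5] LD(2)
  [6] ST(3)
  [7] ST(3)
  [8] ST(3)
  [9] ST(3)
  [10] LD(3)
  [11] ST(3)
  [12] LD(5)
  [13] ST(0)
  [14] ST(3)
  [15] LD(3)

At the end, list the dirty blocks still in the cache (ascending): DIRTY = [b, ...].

0: R B4 -> L0 miss  d=-]
1: W B5 -> L1 miss  d=D]
2: R B2 -> L2 miss  d=-]
3: W B6 -> L2 miss  d=D]
4: W B6 -> L2 hit  d=D]
5: R B2 -> L2 miss wb->B6  d=-]
6: W B3 -> L3 miss  d=D]
7: W B3 -> L3 hit  d=D]
8: W B3 -> L3 hit  d=D]
9: W B3 -> L3 hit  d=D]
10: R B3 -> L3 hit  d=D]
11: W B3 -> L3 hit  d=D]
12: R B5 -> L1 hit  d=D]
13: W B0 -> L0 miss  d=D]
14: W B3 -> L3 hit  d=D]
15: R B3 -> L3 hit  d=D]

DIRTY = [0, 3, 5]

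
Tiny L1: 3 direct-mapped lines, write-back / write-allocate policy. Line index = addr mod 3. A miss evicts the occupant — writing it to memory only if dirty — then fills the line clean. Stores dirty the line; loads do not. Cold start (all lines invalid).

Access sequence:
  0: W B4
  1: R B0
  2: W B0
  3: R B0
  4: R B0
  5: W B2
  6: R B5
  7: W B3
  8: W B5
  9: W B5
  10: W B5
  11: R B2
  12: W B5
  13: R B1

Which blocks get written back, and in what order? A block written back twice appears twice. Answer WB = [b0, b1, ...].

0: W B4 → L1 miss [D]
1: R B0 → L0 miss [-]
2: W B0 → L0 hit [D]
3: R B0 → L0 hit [D]
4: R B0 → L0 hit [D]
5: W B2 → L2 miss [D]
6: R B5 → L2 miss wb→B2 [-]
7: W B3 → L0 miss wb→B0 [D]
8: W B5 → L2 hit [D]
9: W B5 → L2 hit [D]
10: W B5 → L2 hit [D]
11: R B2 → L2 miss wb→B5 [-]
12: W B5 → L2 miss [D]
13: R B1 → L1 miss wb→B4 [-]

WB = [2, 0, 5, 4]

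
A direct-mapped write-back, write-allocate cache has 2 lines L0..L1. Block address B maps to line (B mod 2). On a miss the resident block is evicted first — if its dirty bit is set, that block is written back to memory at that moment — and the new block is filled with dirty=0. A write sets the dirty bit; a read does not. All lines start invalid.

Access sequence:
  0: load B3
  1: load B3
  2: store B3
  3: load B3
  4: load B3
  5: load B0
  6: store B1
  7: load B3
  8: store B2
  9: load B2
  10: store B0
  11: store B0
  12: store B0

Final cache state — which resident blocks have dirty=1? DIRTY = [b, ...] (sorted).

DIRTY = [0]

0: R B3 → L1 miss [-]
1: R B3 → L1 hit [-]
2: W B3 → L1 hit [D]
3: R B3 → L1 hit [D]
4: R B3 → L1 hit [D]
5: R B0 → L0 miss [-]
6: W B1 → L1 miss wb→B3 [D]
7: R B3 → L1 miss wb→B1 [-]
8: W B2 → L0 miss [D]
9: R B2 → L0 hit [D]
10: W B0 → L0 miss wb→B2 [D]
11: W B0 → L0 hit [D]
12: W B0 → L0 hit [D]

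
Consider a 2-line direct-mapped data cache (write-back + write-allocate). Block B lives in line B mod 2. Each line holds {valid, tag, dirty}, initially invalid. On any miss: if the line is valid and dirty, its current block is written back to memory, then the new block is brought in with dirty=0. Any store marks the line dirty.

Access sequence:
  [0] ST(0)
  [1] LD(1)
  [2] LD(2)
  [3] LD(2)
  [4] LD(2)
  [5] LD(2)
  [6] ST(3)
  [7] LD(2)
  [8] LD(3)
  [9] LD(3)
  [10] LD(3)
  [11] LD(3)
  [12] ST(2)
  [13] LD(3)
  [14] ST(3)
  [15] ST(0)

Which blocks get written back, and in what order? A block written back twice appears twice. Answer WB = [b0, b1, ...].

WB = [0, 2]

0: W B0 → L0 miss [D]
1: R B1 → L1 miss [-]
2: R B2 → L0 miss wb→B0 [-]
3: R B2 → L0 hit [-]
4: R B2 → L0 hit [-]
5: R B2 → L0 hit [-]
6: W B3 → L1 miss [D]
7: R B2 → L0 hit [-]
8: R B3 → L1 hit [D]
9: R B3 → L1 hit [D]
10: R B3 → L1 hit [D]
11: R B3 → L1 hit [D]
12: W B2 → L0 hit [D]
13: R B3 → L1 hit [D]
14: W B3 → L1 hit [D]
15: W B0 → L0 miss wb→B2 [D]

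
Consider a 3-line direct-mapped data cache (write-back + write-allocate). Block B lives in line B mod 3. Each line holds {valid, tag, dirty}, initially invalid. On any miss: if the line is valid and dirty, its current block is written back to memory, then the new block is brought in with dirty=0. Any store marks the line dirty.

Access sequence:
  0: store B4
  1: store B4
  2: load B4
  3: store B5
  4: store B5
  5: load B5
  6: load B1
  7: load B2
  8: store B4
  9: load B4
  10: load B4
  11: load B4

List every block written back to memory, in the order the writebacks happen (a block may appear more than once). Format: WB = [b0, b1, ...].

WB = [4, 5]

  0 | W B4 → L1 miss [D]
  1 | W B4 → L1 hit [D]
  2 | R B4 → L1 hit [D]
  3 | W B5 → L2 miss [D]
  4 | W B5 → L2 hit [D]
  5 | R B5 → L2 hit [D]
  6 | R B1 → L1 miss wb→B4 [-]
  7 | R B2 → L2 miss wb→B5 [-]
  8 | W B4 → L1 miss [D]
  9 | R B4 → L1 hit [D]
  10 | R B4 → L1 hit [D]
  11 | R B4 → L1 hit [D]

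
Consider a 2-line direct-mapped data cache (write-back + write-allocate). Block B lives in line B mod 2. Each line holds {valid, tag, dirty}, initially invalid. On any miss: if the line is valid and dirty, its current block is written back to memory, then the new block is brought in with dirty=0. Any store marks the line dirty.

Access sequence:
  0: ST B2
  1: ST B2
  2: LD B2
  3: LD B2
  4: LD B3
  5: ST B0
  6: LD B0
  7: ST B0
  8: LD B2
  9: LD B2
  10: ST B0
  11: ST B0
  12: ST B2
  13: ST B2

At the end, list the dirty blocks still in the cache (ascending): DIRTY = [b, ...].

DIRTY = [2]

0: W B2 -> L0 miss  d=D]
1: W B2 -> L0 hit  d=D]
2: R B2 -> L0 hit  d=D]
3: R B2 -> L0 hit  d=D]
4: R B3 -> L1 miss  d=-]
5: W B0 -> L0 miss wb->B2  d=D]
6: R B0 -> L0 hit  d=D]
7: W B0 -> L0 hit  d=D]
8: R B2 -> L0 miss wb->B0  d=-]
9: R B2 -> L0 hit  d=-]
10: W B0 -> L0 miss  d=D]
11: W B0 -> L0 hit  d=D]
12: W B2 -> L0 miss wb->B0  d=D]
13: W B2 -> L0 hit  d=D]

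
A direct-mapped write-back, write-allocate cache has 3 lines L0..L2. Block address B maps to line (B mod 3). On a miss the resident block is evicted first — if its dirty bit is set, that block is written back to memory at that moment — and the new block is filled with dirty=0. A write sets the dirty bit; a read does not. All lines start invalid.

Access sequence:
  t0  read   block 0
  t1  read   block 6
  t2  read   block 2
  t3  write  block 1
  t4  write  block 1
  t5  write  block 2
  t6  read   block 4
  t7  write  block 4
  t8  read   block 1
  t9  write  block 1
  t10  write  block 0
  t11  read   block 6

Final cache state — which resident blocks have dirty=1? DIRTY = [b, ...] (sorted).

DIRTY = [1, 2]

0: R B0 → L0 miss [-]
1: R B6 → L0 miss [-]
2: R B2 → L2 miss [-]
3: W B1 → L1 miss [D]
4: W B1 → L1 hit [D]
5: W B2 → L2 hit [D]
6: R B4 → L1 miss wb→B1 [-]
7: W B4 → L1 hit [D]
8: R B1 → L1 miss wb→B4 [-]
9: W B1 → L1 hit [D]
10: W B0 → L0 miss [D]
11: R B6 → L0 miss wb→B0 [-]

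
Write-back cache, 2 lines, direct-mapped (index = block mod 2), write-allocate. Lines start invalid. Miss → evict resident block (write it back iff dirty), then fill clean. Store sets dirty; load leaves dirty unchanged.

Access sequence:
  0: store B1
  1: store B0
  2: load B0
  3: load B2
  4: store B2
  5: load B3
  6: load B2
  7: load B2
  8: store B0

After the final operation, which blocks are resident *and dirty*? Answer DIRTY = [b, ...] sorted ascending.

DIRTY = [0]

  0 | W B1 → L1 miss [D]
  1 | W B0 → L0 miss [D]
  2 | R B0 → L0 hit [D]
  3 | R B2 → L0 miss wb→B0 [-]
  4 | W B2 → L0 hit [D]
  5 | R B3 → L1 miss wb→B1 [-]
  6 | R B2 → L0 hit [D]
  7 | R B2 → L0 hit [D]
  8 | W B0 → L0 miss wb→B2 [D]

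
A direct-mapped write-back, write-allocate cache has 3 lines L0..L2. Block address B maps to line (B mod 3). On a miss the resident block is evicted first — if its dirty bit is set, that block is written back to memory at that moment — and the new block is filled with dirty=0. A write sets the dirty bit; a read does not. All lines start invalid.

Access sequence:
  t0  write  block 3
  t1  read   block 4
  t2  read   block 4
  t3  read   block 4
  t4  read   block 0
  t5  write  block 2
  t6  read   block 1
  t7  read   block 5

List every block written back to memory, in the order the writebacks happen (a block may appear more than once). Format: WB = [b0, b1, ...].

  0 | W B3 → L0 miss [D]
  1 | R B4 → L1 miss [-]
  2 | R B4 → L1 hit [-]
  3 | R B4 → L1 hit [-]
  4 | R B0 → L0 miss wb→B3 [-]
  5 | W B2 → L2 miss [D]
  6 | R B1 → L1 miss [-]
  7 | R B5 → L2 miss wb→B2 [-]

WB = [3, 2]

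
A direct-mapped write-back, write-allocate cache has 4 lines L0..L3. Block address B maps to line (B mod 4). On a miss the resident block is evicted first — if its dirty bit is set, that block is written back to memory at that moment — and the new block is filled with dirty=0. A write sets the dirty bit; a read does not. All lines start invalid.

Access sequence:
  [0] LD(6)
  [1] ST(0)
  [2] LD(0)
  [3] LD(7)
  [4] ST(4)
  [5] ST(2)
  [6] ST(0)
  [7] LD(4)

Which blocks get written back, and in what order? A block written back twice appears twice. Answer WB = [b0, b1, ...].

WB = [0, 4, 0]

0: R B6 -> L2 miss  d=-]
1: W B0 -> L0 miss  d=D]
2: R B0 -> L0 hit  d=D]
3: R B7 -> L3 miss  d=-]
4: W B4 -> L0 miss wb->B0  d=D]
5: W B2 -> L2 miss  d=D]
6: W B0 -> L0 miss wb->B4  d=D]
7: R B4 -> L0 miss wb->B0  d=-]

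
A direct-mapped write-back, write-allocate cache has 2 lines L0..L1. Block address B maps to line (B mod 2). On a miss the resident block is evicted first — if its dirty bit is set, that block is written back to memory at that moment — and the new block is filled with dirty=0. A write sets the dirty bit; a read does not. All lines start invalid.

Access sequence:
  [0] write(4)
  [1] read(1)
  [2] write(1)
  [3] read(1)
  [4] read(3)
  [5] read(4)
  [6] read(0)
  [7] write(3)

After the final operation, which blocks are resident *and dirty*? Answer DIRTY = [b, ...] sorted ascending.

DIRTY = [3]

0: W B4 → L0 miss [D]
1: R B1 → L1 miss [-]
2: W B1 → L1 hit [D]
3: R B1 → L1 hit [D]
4: R B3 → L1 miss wb→B1 [-]
5: R B4 → L0 hit [D]
6: R B0 → L0 miss wb→B4 [-]
7: W B3 → L1 hit [D]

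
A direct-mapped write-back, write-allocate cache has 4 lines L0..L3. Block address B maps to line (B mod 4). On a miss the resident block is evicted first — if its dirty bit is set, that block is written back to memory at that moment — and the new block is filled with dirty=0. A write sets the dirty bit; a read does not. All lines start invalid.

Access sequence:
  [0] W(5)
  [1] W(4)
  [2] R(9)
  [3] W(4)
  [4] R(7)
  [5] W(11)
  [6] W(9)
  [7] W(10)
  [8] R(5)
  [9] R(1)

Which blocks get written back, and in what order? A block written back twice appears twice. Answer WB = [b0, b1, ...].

  0 | W B5 → L1 miss [D]
  1 | W B4 → L0 miss [D]
  2 | R B9 → L1 miss wb→B5 [-]
  3 | W B4 → L0 hit [D]
  4 | R B7 → L3 miss [-]
  5 | W B11 → L3 miss [D]
  6 | W B9 → L1 hit [D]
  7 | W B10 → L2 miss [D]
  8 | R B5 → L1 miss wb→B9 [-]
  9 | R B1 → L1 miss [-]

WB = [5, 9]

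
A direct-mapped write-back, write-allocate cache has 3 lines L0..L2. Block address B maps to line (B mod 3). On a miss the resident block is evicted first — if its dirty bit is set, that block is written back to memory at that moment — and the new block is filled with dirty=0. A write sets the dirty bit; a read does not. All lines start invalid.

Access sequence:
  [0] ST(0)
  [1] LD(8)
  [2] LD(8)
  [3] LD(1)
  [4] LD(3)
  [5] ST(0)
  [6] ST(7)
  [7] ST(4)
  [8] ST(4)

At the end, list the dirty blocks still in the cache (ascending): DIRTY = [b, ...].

0: W B0 → L0 miss [D]
1: R B8 → L2 miss [-]
2: R B8 → L2 hit [-]
3: R B1 → L1 miss [-]
4: R B3 → L0 miss wb→B0 [-]
5: W B0 → L0 miss [D]
6: W B7 → L1 miss [D]
7: W B4 → L1 miss wb→B7 [D]
8: W B4 → L1 hit [D]

DIRTY = [0, 4]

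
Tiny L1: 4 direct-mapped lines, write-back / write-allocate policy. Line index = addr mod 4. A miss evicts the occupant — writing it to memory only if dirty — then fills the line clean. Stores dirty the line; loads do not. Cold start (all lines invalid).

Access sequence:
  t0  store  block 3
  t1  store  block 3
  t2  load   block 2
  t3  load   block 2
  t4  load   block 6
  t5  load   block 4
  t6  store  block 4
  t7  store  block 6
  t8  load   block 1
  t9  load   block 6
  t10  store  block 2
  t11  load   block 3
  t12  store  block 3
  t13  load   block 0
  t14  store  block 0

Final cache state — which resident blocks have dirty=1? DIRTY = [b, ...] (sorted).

0: W B3 -> L3 miss  d=D]
1: W B3 -> L3 hit  d=D]
2: R B2 -> L2 miss  d=-]
3: R B2 -> L2 hit  d=-]
4: R B6 -> L2 miss  d=-]
5: R B4 -> L0 miss  d=-]
6: W B4 -> L0 hit  d=D]
7: W B6 -> L2 hit  d=D]
8: R B1 -> L1 miss  d=-]
9: R B6 -> L2 hit  d=D]
10: W B2 -> L2 miss wb->B6  d=D]
11: R B3 -> L3 hit  d=D]
12: W B3 -> L3 hit  d=D]
13: R B0 -> L0 miss wb->B4  d=-]
14: W B0 -> L0 hit  d=D]

DIRTY = [0, 2, 3]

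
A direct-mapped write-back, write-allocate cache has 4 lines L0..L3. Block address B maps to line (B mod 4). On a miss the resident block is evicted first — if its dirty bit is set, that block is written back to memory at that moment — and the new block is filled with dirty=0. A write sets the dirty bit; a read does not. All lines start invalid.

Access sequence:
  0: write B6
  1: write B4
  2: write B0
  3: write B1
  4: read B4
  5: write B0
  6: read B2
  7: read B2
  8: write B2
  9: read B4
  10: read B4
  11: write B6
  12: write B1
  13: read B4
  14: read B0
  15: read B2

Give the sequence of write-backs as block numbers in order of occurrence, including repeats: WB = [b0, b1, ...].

  0 | W B6 → L2 miss [D]
  1 | W B4 → L0 miss [D]
  2 | W B0 → L0 miss wb→B4 [D]
  3 | W B1 → L1 miss [D]
  4 | R B4 → L0 miss wb→B0 [-]
  5 | W B0 → L0 miss [D]
  6 | R B2 → L2 miss wb→B6 [-]
  7 | R B2 → L2 hit [-]
  8 | W B2 → L2 hit [D]
  9 | R B4 → L0 miss wb→B0 [-]
  10 | R B4 → L0 hit [-]
  11 | W B6 → L2 miss wb→B2 [D]
  12 | W B1 → L1 hit [D]
  13 | R B4 → L0 hit [-]
  14 | R B0 → L0 miss [-]
  15 | R B2 → L2 miss wb→B6 [-]

WB = [4, 0, 6, 0, 2, 6]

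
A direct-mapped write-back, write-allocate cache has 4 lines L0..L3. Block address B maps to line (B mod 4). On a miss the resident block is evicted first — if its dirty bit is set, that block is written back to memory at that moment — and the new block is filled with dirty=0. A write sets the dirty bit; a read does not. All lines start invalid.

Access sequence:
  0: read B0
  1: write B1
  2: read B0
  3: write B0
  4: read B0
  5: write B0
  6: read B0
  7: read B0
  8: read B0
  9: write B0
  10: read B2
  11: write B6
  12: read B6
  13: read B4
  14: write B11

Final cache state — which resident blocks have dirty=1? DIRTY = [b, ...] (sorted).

DIRTY = [1, 6, 11]

  0 | R B0 → L0 miss [-]
  1 | W B1 → L1 miss [D]
  2 | R B0 → L0 hit [-]
  3 | W B0 → L0 hit [D]
  4 | R B0 → L0 hit [D]
  5 | W B0 → L0 hit [D]
  6 | R B0 → L0 hit [D]
  7 | R B0 → L0 hit [D]
  8 | R B0 → L0 hit [D]
  9 | W B0 → L0 hit [D]
  10 | R B2 → L2 miss [-]
  11 | W B6 → L2 miss [D]
  12 | R B6 → L2 hit [D]
  13 | R B4 → L0 miss wb→B0 [-]
  14 | W B11 → L3 miss [D]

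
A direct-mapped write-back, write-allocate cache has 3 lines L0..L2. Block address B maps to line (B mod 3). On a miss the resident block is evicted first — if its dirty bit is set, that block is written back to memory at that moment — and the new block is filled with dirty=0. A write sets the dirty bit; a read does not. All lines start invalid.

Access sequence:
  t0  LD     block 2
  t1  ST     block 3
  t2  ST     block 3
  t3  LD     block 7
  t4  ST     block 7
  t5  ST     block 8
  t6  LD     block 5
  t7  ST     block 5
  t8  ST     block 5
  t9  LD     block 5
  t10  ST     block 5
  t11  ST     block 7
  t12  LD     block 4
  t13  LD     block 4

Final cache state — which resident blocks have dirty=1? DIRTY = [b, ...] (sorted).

0: R B2 → L2 miss [-]
1: W B3 → L0 miss [D]
2: W B3 → L0 hit [D]
3: R B7 → L1 miss [-]
4: W B7 → L1 hit [D]
5: W B8 → L2 miss [D]
6: R B5 → L2 miss wb→B8 [-]
7: W B5 → L2 hit [D]
8: W B5 → L2 hit [D]
9: R B5 → L2 hit [D]
10: W B5 → L2 hit [D]
11: W B7 → L1 hit [D]
12: R B4 → L1 miss wb→B7 [-]
13: R B4 → L1 hit [-]

DIRTY = [3, 5]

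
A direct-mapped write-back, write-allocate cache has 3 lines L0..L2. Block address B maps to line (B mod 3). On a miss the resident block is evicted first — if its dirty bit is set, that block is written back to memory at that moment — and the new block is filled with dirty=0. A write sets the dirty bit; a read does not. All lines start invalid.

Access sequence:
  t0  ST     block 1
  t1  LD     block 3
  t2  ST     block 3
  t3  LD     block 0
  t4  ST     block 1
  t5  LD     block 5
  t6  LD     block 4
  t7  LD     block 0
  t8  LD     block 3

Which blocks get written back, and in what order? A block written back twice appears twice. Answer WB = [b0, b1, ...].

0: W B1 -> L1 miss  d=D]
1: R B3 -> L0 miss  d=-]
2: W B3 -> L0 hit  d=D]
3: R B0 -> L0 miss wb->B3  d=-]
4: W B1 -> L1 hit  d=D]
5: R B5 -> L2 miss  d=-]
6: R B4 -> L1 miss wb->B1  d=-]
7: R B0 -> L0 hit  d=-]
8: R B3 -> L0 miss  d=-]

WB = [3, 1]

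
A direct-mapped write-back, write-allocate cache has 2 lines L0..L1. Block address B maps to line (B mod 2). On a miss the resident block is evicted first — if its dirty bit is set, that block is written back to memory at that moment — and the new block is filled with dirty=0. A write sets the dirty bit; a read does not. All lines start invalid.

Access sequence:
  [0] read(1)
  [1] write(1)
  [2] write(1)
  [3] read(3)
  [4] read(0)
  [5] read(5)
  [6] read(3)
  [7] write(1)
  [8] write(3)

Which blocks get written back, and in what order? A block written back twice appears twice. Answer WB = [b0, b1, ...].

  0 | R B1 → L1 miss [-]
  1 | W B1 → L1 hit [D]
  2 | W B1 → L1 hit [D]
  3 | R B3 → L1 miss wb→B1 [-]
  4 | R B0 → L0 miss [-]
  5 | R B5 → L1 miss [-]
  6 | R B3 → L1 miss [-]
  7 | W B1 → L1 miss [D]
  8 | W B3 → L1 miss wb→B1 [D]

WB = [1, 1]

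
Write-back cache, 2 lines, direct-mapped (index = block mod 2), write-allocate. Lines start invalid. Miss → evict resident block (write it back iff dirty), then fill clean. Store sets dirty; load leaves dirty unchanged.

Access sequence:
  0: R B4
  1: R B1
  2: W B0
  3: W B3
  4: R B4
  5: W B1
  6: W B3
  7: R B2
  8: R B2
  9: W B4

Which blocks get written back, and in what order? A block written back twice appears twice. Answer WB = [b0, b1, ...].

WB = [0, 3, 1]

0: R B4 → L0 miss [-]
1: R B1 → L1 miss [-]
2: W B0 → L0 miss [D]
3: W B3 → L1 miss [D]
4: R B4 → L0 miss wb→B0 [-]
5: W B1 → L1 miss wb→B3 [D]
6: W B3 → L1 miss wb→B1 [D]
7: R B2 → L0 miss [-]
8: R B2 → L0 hit [-]
9: W B4 → L0 miss [D]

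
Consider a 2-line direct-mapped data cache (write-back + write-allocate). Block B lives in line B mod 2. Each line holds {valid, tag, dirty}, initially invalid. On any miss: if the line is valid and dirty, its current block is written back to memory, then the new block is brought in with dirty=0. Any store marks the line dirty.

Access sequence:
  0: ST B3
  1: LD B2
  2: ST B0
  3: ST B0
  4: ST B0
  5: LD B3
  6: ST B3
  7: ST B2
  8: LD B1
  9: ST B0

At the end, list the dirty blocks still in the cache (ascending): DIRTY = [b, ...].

  0 | W B3 → L1 miss [D]
  1 | R B2 → L0 miss [-]
  2 | W B0 → L0 miss [D]
  3 | W B0 → L0 hit [D]
  4 | W B0 → L0 hit [D]
  5 | R B3 → L1 hit [D]
  6 | W B3 → L1 hit [D]
  7 | W B2 → L0 miss wb→B0 [D]
  8 | R B1 → L1 miss wb→B3 [-]
  9 | W B0 → L0 miss wb→B2 [D]

DIRTY = [0]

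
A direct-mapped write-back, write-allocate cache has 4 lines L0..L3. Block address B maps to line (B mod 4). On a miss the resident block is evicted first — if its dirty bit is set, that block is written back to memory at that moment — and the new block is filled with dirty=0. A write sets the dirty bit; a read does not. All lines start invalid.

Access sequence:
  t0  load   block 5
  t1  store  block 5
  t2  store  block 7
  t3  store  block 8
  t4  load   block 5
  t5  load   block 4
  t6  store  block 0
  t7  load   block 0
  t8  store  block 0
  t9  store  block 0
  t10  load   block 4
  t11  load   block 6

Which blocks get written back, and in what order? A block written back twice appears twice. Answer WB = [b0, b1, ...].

0: R B5 → L1 miss [-]
1: W B5 → L1 hit [D]
2: W B7 → L3 miss [D]
3: W B8 → L0 miss [D]
4: R B5 → L1 hit [D]
5: R B4 → L0 miss wb→B8 [-]
6: W B0 → L0 miss [D]
7: R B0 → L0 hit [D]
8: W B0 → L0 hit [D]
9: W B0 → L0 hit [D]
10: R B4 → L0 miss wb→B0 [-]
11: R B6 → L2 miss [-]

WB = [8, 0]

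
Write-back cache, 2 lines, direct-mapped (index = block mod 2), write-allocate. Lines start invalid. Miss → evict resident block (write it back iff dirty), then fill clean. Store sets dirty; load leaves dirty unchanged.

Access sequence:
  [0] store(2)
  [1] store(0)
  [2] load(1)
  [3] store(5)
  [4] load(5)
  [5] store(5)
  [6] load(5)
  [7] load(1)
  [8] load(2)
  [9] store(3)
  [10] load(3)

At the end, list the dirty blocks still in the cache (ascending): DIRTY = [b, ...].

DIRTY = [3]

  0 | W B2 → L0 miss [D]
  1 | W B0 → L0 miss wb→B2 [D]
  2 | R B1 → L1 miss [-]
  3 | W B5 → L1 miss [D]
  4 | R B5 → L1 hit [D]
  5 | W B5 → L1 hit [D]
  6 | R B5 → L1 hit [D]
  7 | R B1 → L1 miss wb→B5 [-]
  8 | R B2 → L0 miss wb→B0 [-]
  9 | W B3 → L1 miss [D]
  10 | R B3 → L1 hit [D]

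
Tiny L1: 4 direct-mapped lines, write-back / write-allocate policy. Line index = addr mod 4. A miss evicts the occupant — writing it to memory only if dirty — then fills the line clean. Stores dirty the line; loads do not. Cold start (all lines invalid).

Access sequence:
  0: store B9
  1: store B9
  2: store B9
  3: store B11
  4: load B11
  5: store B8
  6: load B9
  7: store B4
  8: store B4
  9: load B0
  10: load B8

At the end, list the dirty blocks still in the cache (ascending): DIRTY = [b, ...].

DIRTY = [9, 11]

0: W B9 → L1 miss [D]
1: W B9 → L1 hit [D]
2: W B9 → L1 hit [D]
3: W B11 → L3 miss [D]
4: R B11 → L3 hit [D]
5: W B8 → L0 miss [D]
6: R B9 → L1 hit [D]
7: W B4 → L0 miss wb→B8 [D]
8: W B4 → L0 hit [D]
9: R B0 → L0 miss wb→B4 [-]
10: R B8 → L0 miss [-]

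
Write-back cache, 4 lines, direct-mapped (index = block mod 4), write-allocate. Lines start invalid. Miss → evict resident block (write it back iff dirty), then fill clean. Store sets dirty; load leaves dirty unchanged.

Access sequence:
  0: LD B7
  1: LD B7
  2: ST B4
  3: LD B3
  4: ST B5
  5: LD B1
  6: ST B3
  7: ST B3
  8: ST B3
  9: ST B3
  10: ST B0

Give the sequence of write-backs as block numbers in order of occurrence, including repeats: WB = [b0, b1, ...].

WB = [5, 4]

  0 | R B7 → L3 miss [-]
  1 | R B7 → L3 hit [-]
  2 | W B4 → L0 miss [D]
  3 | R B3 → L3 miss [-]
  4 | W B5 → L1 miss [D]
  5 | R B1 → L1 miss wb→B5 [-]
  6 | W B3 → L3 hit [D]
  7 | W B3 → L3 hit [D]
  8 | W B3 → L3 hit [D]
  9 | W B3 → L3 hit [D]
  10 | W B0 → L0 miss wb→B4 [D]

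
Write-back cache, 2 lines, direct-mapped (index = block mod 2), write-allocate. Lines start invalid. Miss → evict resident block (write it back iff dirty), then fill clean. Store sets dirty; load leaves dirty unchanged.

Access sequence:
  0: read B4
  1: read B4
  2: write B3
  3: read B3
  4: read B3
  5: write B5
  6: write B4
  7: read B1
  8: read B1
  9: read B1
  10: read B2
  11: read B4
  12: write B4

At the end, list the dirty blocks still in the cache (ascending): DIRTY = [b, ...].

DIRTY = [4]

0: R B4 -> L0 miss  d=-]
1: R B4 -> L0 hit  d=-]
2: W B3 -> L1 miss  d=D]
3: R B3 -> L1 hit  d=D]
4: R B3 -> L1 hit  d=D]
5: W B5 -> L1 miss wb->B3  d=D]
6: W B4 -> L0 hit  d=D]
7: R B1 -> L1 miss wb->B5  d=-]
8: R B1 -> L1 hit  d=-]
9: R B1 -> L1 hit  d=-]
10: R B2 -> L0 miss wb->B4  d=-]
11: R B4 -> L0 miss  d=-]
12: W B4 -> L0 hit  d=D]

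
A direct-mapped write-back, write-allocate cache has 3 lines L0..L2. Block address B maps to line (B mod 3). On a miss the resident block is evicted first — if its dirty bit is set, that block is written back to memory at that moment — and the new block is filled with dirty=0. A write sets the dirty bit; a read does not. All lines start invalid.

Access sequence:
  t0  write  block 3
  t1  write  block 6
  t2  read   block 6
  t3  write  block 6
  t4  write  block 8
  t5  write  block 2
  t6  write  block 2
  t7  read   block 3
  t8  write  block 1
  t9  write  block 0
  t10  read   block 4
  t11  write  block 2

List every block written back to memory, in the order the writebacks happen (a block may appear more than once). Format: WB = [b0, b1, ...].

0: W B3 -> L0 miss  d=D]
1: W B6 -> L0 miss wb->B3  d=D]
2: R B6 -> L0 hit  d=D]
3: W B6 -> L0 hit  d=D]
4: W B8 -> L2 miss  d=D]
5: W B2 -> L2 miss wb->B8  d=D]
6: W B2 -> L2 hit  d=D]
7: R B3 -> L0 miss wb->B6  d=-]
8: W B1 -> L1 miss  d=D]
9: W B0 -> L0 miss  d=D]
10: R B4 -> L1 miss wb->B1  d=-]
11: W B2 -> L2 hit  d=D]

WB = [3, 8, 6, 1]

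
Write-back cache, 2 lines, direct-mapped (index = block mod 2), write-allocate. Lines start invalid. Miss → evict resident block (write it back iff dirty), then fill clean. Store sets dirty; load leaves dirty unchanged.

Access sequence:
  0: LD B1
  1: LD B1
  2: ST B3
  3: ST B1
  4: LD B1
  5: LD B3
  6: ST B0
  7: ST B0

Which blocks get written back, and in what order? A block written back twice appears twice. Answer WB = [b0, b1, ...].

WB = [3, 1]

0: R B1 → L1 miss [-]
1: R B1 → L1 hit [-]
2: W B3 → L1 miss [D]
3: W B1 → L1 miss wb→B3 [D]
4: R B1 → L1 hit [D]
5: R B3 → L1 miss wb→B1 [-]
6: W B0 → L0 miss [D]
7: W B0 → L0 hit [D]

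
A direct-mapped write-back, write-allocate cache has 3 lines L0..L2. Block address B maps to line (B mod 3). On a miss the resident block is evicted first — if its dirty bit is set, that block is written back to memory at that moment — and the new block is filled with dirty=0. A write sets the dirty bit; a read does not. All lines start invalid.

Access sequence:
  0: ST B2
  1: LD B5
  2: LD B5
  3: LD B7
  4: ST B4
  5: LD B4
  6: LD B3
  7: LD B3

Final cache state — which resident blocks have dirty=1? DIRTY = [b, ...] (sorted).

0: W B2 -> L2 miss  d=D]
1: R B5 -> L2 miss wb->B2  d=-]
2: R B5 -> L2 hit  d=-]
3: R B7 -> L1 miss  d=-]
4: W B4 -> L1 miss  d=D]
5: R B4 -> L1 hit  d=D]
6: R B3 -> L0 miss  d=-]
7: R B3 -> L0 hit  d=-]

DIRTY = [4]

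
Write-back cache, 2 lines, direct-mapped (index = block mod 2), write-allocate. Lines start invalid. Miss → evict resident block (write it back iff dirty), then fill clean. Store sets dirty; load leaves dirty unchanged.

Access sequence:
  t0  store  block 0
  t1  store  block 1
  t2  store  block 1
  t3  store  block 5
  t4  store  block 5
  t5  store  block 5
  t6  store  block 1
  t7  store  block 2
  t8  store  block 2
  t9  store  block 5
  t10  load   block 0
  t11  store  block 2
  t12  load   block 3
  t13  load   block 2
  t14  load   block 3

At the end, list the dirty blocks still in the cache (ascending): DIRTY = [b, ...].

0: W B0 -> L0 miss  d=D]
1: W B1 -> L1 miss  d=D]
2: W B1 -> L1 hit  d=D]
3: W B5 -> L1 miss wb->B1  d=D]
4: W B5 -> L1 hit  d=D]
5: W B5 -> L1 hit  d=D]
6: W B1 -> L1 miss wb->B5  d=D]
7: W B2 -> L0 miss wb->B0  d=D]
8: W B2 -> L0 hit  d=D]
9: W B5 -> L1 miss wb->B1  d=D]
10: R B0 -> L0 miss wb->B2  d=-]
11: W B2 -> L0 miss  d=D]
12: R B3 -> L1 miss wb->B5  d=-]
13: R B2 -> L0 hit  d=D]
14: R B3 -> L1 hit  d=-]

DIRTY = [2]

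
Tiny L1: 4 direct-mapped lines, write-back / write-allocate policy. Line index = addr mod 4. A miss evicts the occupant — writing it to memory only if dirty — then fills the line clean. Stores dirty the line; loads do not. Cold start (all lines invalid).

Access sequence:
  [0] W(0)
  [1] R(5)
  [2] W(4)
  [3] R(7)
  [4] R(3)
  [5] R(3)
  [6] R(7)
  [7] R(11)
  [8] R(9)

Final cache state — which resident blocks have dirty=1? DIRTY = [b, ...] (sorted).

DIRTY = [4]

0: W B0 → L0 miss [D]
1: R B5 → L1 miss [-]
2: W B4 → L0 miss wb→B0 [D]
3: R B7 → L3 miss [-]
4: R B3 → L3 miss [-]
5: R B3 → L3 hit [-]
6: R B7 → L3 miss [-]
7: R B11 → L3 miss [-]
8: R B9 → L1 miss [-]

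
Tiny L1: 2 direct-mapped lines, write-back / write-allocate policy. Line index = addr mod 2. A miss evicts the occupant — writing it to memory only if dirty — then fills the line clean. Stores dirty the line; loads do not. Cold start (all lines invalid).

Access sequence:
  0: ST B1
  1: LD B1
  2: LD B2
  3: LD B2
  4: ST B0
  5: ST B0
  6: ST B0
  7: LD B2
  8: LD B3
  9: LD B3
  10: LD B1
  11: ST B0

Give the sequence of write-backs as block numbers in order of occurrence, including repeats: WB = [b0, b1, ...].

WB = [0, 1]

0: W B1 → L1 miss [D]
1: R B1 → L1 hit [D]
2: R B2 → L0 miss [-]
3: R B2 → L0 hit [-]
4: W B0 → L0 miss [D]
5: W B0 → L0 hit [D]
6: W B0 → L0 hit [D]
7: R B2 → L0 miss wb→B0 [-]
8: R B3 → L1 miss wb→B1 [-]
9: R B3 → L1 hit [-]
10: R B1 → L1 miss [-]
11: W B0 → L0 miss [D]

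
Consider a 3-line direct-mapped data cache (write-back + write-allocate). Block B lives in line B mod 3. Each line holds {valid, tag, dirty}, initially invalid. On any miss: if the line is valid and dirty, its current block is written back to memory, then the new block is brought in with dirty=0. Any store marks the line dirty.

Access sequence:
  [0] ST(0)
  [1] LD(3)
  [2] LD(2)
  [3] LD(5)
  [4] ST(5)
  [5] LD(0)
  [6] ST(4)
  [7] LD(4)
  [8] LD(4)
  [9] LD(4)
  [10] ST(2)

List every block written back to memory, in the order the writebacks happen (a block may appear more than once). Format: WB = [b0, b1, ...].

  0 | W B0 → L0 miss [D]
  1 | R B3 → L0 miss wb→B0 [-]
  2 | R B2 → L2 miss [-]
  3 | R B5 → L2 miss [-]
  4 | W B5 → L2 hit [D]
  5 | R B0 → L0 miss [-]
  6 | W B4 → L1 miss [D]
  7 | R B4 → L1 hit [D]
  8 | R B4 → L1 hit [D]
  9 | R B4 → L1 hit [D]
  10 | W B2 → L2 miss wb→B5 [D]

WB = [0, 5]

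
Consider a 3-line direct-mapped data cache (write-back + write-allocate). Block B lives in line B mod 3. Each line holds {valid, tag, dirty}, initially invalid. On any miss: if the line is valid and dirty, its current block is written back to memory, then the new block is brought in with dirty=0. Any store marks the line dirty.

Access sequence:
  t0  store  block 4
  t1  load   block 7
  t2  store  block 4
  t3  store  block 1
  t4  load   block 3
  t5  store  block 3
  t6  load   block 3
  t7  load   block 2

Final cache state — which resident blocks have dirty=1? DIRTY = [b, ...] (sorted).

DIRTY = [1, 3]

0: W B4 → L1 miss [D]
1: R B7 → L1 miss wb→B4 [-]
2: W B4 → L1 miss [D]
3: W B1 → L1 miss wb→B4 [D]
4: R B3 → L0 miss [-]
5: W B3 → L0 hit [D]
6: R B3 → L0 hit [D]
7: R B2 → L2 miss [-]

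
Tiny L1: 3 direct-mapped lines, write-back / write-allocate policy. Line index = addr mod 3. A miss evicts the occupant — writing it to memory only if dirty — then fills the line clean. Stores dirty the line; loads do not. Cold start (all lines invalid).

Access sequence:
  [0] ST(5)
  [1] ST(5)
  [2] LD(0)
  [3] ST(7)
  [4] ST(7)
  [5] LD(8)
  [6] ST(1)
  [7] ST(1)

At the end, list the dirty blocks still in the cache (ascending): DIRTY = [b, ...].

0: W B5 → L2 miss [D]
1: W B5 → L2 hit [D]
2: R B0 → L0 miss [-]
3: W B7 → L1 miss [D]
4: W B7 → L1 hit [D]
5: R B8 → L2 miss wb→B5 [-]
6: W B1 → L1 miss wb→B7 [D]
7: W B1 → L1 hit [D]

DIRTY = [1]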